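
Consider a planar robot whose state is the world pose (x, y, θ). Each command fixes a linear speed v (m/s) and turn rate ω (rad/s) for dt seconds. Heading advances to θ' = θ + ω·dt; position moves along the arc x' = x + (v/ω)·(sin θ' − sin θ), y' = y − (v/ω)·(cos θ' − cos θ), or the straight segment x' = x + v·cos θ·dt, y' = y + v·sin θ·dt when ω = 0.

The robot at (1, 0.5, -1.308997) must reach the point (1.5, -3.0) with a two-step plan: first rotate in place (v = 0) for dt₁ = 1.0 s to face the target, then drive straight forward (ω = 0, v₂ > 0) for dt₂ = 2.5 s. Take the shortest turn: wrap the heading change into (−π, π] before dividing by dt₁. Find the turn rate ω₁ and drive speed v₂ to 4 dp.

heading to target = atan2(-3−0.5, 1.5−1) = -1.4289
Δθ = wrap(-1.4289 − -1.3090) = -0.1199; ω₁ = Δθ/dt₁ = -0.1199
distance = √((1.5−1)² + (-3−0.5)²) = 3.5355; v₂ = distance/dt₂ = 1.4142

ω₁ = -0.1199, v₂ = 1.4142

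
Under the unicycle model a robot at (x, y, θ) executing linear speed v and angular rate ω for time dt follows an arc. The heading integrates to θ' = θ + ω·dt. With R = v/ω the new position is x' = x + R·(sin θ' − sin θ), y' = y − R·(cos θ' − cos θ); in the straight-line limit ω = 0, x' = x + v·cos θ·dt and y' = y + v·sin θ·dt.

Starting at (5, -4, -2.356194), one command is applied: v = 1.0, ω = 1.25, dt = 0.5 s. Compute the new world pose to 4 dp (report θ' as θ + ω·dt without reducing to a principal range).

θ' = -2.3562 + 1.25·0.5 = -1.7312
R = v/ω = 1.0/1.25 = 0.8000
x' = 5 + 0.8000·(sin -1.7312 − sin -2.3562) = 4.7760
y' = -4 − 0.8000·(cos -1.7312 − cos -2.3562) = -4.4379

(4.7760, -4.4379, -1.7312)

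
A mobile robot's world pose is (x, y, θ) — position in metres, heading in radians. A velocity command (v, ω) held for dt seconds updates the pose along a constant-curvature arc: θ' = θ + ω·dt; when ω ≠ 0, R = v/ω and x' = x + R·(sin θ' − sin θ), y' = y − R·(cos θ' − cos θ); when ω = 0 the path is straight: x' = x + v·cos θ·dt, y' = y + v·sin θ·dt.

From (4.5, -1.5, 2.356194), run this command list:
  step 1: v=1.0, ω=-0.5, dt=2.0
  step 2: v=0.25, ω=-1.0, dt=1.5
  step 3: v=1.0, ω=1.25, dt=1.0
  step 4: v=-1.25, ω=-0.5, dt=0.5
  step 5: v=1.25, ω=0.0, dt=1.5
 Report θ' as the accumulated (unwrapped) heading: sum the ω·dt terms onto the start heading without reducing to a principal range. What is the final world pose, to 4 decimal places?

step 1: θ'=1.3562 (R=-2.0000) → pose (3.9601, 0.3401, 1.3562)
step 2: θ'=-0.1438 (R=-0.2500) → pose (4.2402, 0.5343, -0.1438)
step 3: θ'=1.1062 (R=0.8000) → pose (5.0700, 0.9676, 1.1062)
step 4: θ'=0.8562 (R=2.5000) → pose (4.7234, 0.4495, 0.8562)
step 5: θ'=0.8562 (straight) → pose (5.9521, 1.8658, 0.8562)

(5.9521, 1.8658, 0.8562)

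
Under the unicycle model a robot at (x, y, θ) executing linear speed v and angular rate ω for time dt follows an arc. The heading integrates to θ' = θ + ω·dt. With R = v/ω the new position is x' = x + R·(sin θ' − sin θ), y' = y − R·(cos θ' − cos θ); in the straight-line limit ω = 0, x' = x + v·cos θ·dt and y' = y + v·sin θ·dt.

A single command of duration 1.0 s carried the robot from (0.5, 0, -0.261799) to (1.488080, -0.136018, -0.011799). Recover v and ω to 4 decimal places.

v = 1.0000, ω = 0.2500

Δθ = -0.011799 − -0.261799 = 0.250000
ω = Δθ/dt = 0.250000/1.0 = 0.2500
R = Δx/(sin θ' − sin θ) = 4.0000
v = R·ω = 4.0000·0.2500 = 1.0000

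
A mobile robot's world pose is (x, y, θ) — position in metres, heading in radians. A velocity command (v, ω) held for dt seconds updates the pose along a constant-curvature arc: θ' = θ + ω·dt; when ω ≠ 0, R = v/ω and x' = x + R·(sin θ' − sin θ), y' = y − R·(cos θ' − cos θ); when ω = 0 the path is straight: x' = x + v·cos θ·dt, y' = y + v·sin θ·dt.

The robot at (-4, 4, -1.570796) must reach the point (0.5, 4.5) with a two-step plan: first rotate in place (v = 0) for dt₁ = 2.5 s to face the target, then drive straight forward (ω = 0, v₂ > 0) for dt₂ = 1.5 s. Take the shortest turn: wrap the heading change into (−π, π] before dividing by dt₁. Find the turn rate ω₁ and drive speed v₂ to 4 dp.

heading to target = atan2(4.5−4, 0.5−-4) = 0.1107
Δθ = wrap(0.1107 − -1.5708) = 1.6815; ω₁ = Δθ/dt₁ = 0.6726
distance = √((0.5−-4)² + (4.5−4)²) = 4.5277; v₂ = distance/dt₂ = 3.0185

ω₁ = 0.6726, v₂ = 3.0185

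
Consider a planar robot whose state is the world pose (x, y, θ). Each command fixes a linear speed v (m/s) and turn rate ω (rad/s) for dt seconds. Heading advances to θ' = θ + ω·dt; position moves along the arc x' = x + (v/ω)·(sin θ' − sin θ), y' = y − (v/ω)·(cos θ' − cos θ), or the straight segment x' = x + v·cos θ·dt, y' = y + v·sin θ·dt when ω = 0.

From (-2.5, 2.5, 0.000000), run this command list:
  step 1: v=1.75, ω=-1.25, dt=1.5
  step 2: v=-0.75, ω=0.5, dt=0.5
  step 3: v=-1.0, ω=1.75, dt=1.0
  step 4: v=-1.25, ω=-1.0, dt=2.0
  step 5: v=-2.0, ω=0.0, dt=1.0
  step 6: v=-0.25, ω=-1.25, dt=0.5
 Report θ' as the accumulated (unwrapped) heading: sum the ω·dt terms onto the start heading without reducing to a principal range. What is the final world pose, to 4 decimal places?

step 1: θ'=-1.8750 (R=-1.4000) → pose (-1.1643, 0.6807, -1.8750)
step 2: θ'=-1.6250 (R=-1.5000) → pose (-1.0976, 1.0487, -1.6250)
step 3: θ'=0.1250 (R=-0.5714) → pose (-1.7394, 1.6466, 0.1250)
step 4: θ'=-1.8750 (R=1.2500) → pose (-3.0879, 3.2613, -1.8750)
step 5: θ'=-1.8750 (straight) → pose (-2.4888, 5.1695, -1.8750)
step 6: θ'=-2.5000 (R=0.2000) → pose (-2.4177, 5.2698, -2.5000)

(-2.4177, 5.2698, -2.5000)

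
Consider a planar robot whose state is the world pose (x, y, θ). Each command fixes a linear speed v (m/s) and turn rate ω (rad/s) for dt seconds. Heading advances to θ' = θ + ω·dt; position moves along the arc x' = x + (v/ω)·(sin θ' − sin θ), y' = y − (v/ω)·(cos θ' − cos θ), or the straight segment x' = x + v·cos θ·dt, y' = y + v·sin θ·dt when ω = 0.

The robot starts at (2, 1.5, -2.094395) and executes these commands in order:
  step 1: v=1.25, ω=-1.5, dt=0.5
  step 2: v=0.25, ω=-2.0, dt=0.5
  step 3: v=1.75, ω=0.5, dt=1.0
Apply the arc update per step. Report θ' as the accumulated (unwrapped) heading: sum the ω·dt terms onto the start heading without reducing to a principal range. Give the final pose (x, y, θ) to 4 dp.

step 1: θ'=-2.8444 (R=-0.8333) → pose (1.5223, 1.1199, -2.8444)
step 2: θ'=-3.8444 (R=-0.1250) → pose (1.4049, 1.1440, -3.8444)
step 3: θ'=-3.3444 (R=3.5000) → pose (-0.1524, 1.9017, -3.3444)

(-0.1524, 1.9017, -3.3444)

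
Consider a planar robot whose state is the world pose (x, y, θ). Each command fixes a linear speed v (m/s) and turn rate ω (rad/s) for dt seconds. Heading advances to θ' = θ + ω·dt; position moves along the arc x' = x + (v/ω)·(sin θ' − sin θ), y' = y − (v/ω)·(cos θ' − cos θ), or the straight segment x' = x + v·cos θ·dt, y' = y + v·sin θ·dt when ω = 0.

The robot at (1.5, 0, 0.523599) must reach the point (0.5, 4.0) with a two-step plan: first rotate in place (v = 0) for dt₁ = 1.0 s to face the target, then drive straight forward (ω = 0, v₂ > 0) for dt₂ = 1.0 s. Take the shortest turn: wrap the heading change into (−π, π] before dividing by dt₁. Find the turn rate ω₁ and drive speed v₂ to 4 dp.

heading to target = atan2(4−0, 0.5−1.5) = 1.8158
Δθ = wrap(1.8158 − 0.5236) = 1.2922; ω₁ = Δθ/dt₁ = 1.2922
distance = √((0.5−1.5)² + (4−0)²) = 4.1231; v₂ = distance/dt₂ = 4.1231

ω₁ = 1.2922, v₂ = 4.1231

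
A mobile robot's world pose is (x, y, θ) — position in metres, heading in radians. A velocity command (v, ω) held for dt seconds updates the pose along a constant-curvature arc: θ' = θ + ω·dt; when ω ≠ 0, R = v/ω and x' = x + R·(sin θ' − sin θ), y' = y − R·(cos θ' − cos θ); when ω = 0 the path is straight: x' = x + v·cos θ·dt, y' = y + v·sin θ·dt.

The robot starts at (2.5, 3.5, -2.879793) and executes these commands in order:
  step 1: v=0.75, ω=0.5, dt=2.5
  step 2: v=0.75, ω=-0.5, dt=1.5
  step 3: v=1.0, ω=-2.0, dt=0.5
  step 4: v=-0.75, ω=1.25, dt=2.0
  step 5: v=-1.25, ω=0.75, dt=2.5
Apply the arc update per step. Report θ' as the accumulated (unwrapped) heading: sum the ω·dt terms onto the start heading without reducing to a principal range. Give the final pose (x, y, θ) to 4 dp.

(-1.6128, 1.8290, 0.9952)

step 1: θ'=-1.6298 (R=1.5000) → pose (1.3908, 2.1396, -1.6298)
step 2: θ'=-2.3798 (R=-1.5000) → pose (0.9288, 1.1426, -2.3798)
step 3: θ'=-3.3798 (R=-0.5000) → pose (0.4657, 1.0185, -3.3798)
step 4: θ'=-0.8798 (R=-0.6000) → pose (1.0696, 1.9840, -0.8798)
step 5: θ'=0.9952 (R=-1.6667) → pose (-1.6128, 1.8290, 0.9952)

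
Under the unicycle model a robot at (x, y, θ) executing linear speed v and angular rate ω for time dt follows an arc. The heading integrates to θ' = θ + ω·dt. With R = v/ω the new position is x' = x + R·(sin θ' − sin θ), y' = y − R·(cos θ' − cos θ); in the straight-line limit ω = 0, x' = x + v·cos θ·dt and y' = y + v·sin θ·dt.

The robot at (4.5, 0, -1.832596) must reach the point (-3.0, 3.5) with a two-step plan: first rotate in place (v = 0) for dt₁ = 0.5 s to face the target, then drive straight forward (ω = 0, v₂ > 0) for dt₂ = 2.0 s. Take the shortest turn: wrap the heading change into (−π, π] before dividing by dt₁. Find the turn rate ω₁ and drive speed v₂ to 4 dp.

heading to target = atan2(3.5−0, -3−4.5) = 2.7050
Δθ = wrap(2.7050 − -1.8326) = -1.7456; ω₁ = Δθ/dt₁ = -3.4912
distance = √((-3−4.5)² + (3.5−0)²) = 8.2765; v₂ = distance/dt₂ = 4.1382

ω₁ = -3.4912, v₂ = 4.1382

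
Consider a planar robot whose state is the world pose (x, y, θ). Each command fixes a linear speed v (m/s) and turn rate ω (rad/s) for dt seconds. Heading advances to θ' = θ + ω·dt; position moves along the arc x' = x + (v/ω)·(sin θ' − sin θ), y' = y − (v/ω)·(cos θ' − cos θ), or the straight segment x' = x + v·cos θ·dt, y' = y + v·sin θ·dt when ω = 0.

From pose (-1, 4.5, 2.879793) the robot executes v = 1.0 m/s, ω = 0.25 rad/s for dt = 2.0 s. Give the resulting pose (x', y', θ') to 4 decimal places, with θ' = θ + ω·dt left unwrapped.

(-2.9791, 4.5234, 3.3798)

θ' = 2.8798 + 0.25·2.0 = 3.3798
R = v/ω = 1.0/0.25 = 4.0000
x' = -1 + 4.0000·(sin 3.3798 − sin 2.8798) = -2.9791
y' = 4.5 − 4.0000·(cos 3.3798 − cos 2.8798) = 4.5234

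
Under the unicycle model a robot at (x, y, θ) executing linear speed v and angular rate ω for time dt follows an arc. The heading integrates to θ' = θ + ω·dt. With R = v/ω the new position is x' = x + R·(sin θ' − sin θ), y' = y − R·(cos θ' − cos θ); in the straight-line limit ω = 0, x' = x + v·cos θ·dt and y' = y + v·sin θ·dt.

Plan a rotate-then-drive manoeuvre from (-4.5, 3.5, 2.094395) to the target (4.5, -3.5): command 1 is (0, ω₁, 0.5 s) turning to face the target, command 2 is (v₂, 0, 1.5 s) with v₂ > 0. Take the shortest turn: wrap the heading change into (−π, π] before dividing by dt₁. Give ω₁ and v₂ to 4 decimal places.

ω₁ = -5.5109, v₂ = 7.6012

heading to target = atan2(-3.5−3.5, 4.5−-4.5) = -0.6610
Δθ = wrap(-0.6610 − 2.0944) = -2.7554; ω₁ = Δθ/dt₁ = -5.5109
distance = √((4.5−-4.5)² + (-3.5−3.5)²) = 11.4018; v₂ = distance/dt₂ = 7.6012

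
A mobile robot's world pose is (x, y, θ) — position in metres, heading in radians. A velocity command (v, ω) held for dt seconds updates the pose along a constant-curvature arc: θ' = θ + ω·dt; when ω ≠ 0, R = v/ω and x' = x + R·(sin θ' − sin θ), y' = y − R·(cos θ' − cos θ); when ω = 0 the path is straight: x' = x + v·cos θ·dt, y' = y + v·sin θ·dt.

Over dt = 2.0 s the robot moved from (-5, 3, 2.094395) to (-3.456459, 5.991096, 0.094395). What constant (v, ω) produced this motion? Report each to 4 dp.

v = 2.0000, ω = -1.0000

Δθ = 0.094395 − 2.094395 = -2.000000
ω = Δθ/dt = -2.000000/2.0 = -1.0000
R = −Δy/(cos θ' − cos θ) = -2.0000
v = R·ω = -2.0000·-1.0000 = 2.0000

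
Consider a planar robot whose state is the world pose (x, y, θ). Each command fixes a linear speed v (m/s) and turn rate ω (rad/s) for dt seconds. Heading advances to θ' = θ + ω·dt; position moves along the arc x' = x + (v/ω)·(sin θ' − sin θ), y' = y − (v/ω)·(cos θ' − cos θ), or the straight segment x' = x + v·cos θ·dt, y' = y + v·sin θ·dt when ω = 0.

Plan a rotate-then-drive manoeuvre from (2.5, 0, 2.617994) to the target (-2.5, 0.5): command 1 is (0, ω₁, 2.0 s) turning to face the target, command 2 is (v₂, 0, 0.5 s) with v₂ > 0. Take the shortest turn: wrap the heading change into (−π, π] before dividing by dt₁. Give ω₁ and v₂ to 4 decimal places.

heading to target = atan2(0.5−0, -2.5−2.5) = 3.0419
Δθ = wrap(3.0419 − 2.6180) = 0.4239; ω₁ = Δθ/dt₁ = 0.2120
distance = √((-2.5−2.5)² + (0.5−0)²) = 5.0249; v₂ = distance/dt₂ = 10.0499

ω₁ = 0.2120, v₂ = 10.0499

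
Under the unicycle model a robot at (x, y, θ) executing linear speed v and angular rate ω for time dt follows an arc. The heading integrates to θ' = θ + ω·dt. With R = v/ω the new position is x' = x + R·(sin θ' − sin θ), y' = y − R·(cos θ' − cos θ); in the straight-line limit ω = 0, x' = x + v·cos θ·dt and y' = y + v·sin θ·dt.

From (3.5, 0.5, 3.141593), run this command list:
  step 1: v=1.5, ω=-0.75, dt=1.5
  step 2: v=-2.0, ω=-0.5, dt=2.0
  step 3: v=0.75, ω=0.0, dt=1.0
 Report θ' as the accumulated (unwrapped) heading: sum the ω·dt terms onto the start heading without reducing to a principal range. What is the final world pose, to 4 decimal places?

step 1: θ'=2.0166 (R=-2.0000) → pose (1.6955, 1.6376, 2.0166)
step 2: θ'=1.0166 (R=4.0000) → pose (1.4877, -2.1921, 1.0166)
step 3: θ'=1.0166 (straight) → pose (1.8824, -1.5544, 1.0166)

(1.8824, -1.5544, 1.0166)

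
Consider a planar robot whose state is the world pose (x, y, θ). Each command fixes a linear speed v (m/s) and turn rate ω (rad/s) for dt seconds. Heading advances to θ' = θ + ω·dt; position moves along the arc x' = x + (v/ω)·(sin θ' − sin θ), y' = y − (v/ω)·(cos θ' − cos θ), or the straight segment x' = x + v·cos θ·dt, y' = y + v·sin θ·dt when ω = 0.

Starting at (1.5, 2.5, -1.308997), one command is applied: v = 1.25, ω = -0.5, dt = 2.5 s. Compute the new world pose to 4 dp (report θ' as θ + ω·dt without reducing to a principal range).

θ' = -1.3090 + -0.5·2.5 = -2.5590
R = v/ω = 1.25/-0.5 = -2.5000
x' = 1.5 + -2.5000·(sin -2.5590 − sin -1.3090) = 0.4607
y' = 2.5 − -2.5000·(cos -2.5590 − cos -1.3090) = -0.2346

(0.4607, -0.2346, -2.5590)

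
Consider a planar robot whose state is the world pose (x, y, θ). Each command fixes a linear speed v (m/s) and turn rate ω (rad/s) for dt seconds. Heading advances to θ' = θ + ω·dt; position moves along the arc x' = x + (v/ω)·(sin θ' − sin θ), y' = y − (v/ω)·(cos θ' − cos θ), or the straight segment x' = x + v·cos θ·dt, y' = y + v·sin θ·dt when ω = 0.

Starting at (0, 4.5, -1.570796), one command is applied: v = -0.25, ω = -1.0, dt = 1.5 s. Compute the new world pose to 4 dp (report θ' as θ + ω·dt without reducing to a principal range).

(0.2323, 4.7494, -3.0708)

θ' = -1.5708 + -1.0·1.5 = -3.0708
R = v/ω = -0.25/-1.0 = 0.2500
x' = 0 + 0.2500·(sin -3.0708 − sin -1.5708) = 0.2323
y' = 4.5 − 0.2500·(cos -3.0708 − cos -1.5708) = 4.7494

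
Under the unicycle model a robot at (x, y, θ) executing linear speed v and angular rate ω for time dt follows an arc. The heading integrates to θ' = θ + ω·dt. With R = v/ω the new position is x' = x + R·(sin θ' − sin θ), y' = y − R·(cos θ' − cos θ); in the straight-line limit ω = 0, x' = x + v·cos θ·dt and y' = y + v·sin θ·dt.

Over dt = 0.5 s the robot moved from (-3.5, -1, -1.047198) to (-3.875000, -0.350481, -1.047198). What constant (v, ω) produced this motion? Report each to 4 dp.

Δθ = -1.047198 − -1.047198 = 0.000000
ω = Δθ/dt = 0.000000/0.5 = 0.0000
ω = 0 → v = (Δx·cos θ + Δy·sin θ)/dt = -1.5000

v = -1.5000, ω = 0.0000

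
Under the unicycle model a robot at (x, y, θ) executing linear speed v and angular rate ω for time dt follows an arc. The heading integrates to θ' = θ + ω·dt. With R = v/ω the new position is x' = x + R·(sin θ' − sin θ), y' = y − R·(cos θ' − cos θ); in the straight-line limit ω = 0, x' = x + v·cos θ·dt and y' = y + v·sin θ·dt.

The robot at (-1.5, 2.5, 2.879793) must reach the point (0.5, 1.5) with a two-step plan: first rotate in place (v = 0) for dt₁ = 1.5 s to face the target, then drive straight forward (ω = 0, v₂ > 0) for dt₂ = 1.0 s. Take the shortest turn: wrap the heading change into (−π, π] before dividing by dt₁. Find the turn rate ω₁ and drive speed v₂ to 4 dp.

ω₁ = 1.9598, v₂ = 2.2361

heading to target = atan2(1.5−2.5, 0.5−-1.5) = -0.4636
Δθ = wrap(-0.4636 − 2.8798) = 2.9397; ω₁ = Δθ/dt₁ = 1.9598
distance = √((0.5−-1.5)² + (1.5−2.5)²) = 2.2361; v₂ = distance/dt₂ = 2.2361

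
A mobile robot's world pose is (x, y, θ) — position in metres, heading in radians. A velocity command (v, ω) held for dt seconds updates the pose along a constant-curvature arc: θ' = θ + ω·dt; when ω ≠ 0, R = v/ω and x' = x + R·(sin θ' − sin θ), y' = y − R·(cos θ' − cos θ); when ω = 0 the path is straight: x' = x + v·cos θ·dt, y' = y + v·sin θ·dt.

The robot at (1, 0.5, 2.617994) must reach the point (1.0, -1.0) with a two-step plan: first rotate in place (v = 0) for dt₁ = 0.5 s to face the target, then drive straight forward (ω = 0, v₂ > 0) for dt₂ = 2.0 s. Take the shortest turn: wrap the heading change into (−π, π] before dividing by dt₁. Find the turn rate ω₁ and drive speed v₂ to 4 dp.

heading to target = atan2(-1−0.5, 1−1) = -1.5708
Δθ = wrap(-1.5708 − 2.6180) = 2.0944; ω₁ = Δθ/dt₁ = 4.1888
distance = √((1−1)² + (-1−0.5)²) = 1.5000; v₂ = distance/dt₂ = 0.7500

ω₁ = 4.1888, v₂ = 0.7500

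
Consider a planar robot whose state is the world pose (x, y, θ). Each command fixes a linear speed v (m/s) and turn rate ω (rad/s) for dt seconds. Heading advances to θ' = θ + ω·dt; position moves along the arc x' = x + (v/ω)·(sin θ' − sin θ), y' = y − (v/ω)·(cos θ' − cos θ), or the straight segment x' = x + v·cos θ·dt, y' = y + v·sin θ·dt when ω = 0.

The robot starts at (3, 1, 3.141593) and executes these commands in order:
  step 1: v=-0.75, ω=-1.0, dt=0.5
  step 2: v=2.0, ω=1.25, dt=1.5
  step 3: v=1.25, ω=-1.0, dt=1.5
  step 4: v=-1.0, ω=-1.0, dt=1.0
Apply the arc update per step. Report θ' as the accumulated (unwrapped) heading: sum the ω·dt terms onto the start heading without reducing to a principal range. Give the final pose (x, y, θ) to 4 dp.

(0.4187, -1.7428, 2.0166)

step 1: θ'=2.6416 (R=0.7500) → pose (3.3596, 0.9082, 2.6416)
step 2: θ'=4.5166 (R=1.6000) → pose (1.0231, -0.1847, 4.5166)
step 3: θ'=3.0166 (R=-1.2500) → pose (-0.3589, -1.1817, 3.0166)
step 4: θ'=2.0166 (R=1.0000) → pose (0.4187, -1.7428, 2.0166)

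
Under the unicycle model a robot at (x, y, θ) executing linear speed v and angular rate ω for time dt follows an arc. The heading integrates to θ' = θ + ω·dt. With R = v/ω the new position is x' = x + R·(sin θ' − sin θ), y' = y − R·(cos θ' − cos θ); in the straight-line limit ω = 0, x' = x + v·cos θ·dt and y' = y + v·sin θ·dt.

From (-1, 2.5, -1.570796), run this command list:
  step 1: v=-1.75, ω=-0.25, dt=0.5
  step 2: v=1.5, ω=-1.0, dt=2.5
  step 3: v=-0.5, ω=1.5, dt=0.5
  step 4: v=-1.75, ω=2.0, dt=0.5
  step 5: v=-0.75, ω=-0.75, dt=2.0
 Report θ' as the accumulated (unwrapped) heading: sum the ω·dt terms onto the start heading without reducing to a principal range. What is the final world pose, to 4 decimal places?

(-1.3637, 2.7548, -3.9458)

step 1: θ'=-1.6958 (R=7.0000) → pose (-0.9454, 3.3727, -1.6958)
step 2: θ'=-4.1958 (R=-1.5000) → pose (-3.7379, 2.8189, -4.1958)
step 3: θ'=-3.4458 (R=-0.3333) → pose (-3.5479, 2.6655, -3.4458)
step 4: θ'=-2.4458 (R=-0.8750) → pose (-2.7250, 2.8287, -2.4458)
step 5: θ'=-3.9458 (R=1.0000) → pose (-1.3637, 2.7548, -3.9458)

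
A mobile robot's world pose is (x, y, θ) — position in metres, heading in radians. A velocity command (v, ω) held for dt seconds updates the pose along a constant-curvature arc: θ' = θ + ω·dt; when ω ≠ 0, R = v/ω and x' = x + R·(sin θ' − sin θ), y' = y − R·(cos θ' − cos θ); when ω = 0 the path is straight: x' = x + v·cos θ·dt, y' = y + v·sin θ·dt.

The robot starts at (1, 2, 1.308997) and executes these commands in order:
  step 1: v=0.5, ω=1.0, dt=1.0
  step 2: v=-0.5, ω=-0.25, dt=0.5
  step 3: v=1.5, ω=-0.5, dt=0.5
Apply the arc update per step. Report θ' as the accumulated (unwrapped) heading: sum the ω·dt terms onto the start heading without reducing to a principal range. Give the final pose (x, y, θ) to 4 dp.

(0.6923, 2.9316, 1.9340)

step 1: θ'=2.3090 (R=0.5000) → pose (0.8869, 2.4659, 2.3090)
step 2: θ'=2.1840 (R=2.0000) → pose (1.0431, 2.2709, 2.1840)
step 3: θ'=1.9340 (R=-3.0000) → pose (0.6923, 2.9316, 1.9340)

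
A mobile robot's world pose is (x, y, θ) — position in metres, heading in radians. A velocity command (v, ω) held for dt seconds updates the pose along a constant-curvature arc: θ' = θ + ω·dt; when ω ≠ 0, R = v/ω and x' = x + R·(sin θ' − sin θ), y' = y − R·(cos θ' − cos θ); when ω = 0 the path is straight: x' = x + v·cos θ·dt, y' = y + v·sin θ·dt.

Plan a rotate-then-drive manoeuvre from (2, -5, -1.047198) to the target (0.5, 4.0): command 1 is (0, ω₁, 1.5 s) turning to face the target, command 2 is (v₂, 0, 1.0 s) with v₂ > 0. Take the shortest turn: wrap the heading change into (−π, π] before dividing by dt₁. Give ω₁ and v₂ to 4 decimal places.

ω₁ = 1.8554, v₂ = 9.1241

heading to target = atan2(4−-5, 0.5−2) = 1.7359
Δθ = wrap(1.7359 − -1.0472) = 2.7831; ω₁ = Δθ/dt₁ = 1.8554
distance = √((0.5−2)² + (4−-5)²) = 9.1241; v₂ = distance/dt₂ = 9.1241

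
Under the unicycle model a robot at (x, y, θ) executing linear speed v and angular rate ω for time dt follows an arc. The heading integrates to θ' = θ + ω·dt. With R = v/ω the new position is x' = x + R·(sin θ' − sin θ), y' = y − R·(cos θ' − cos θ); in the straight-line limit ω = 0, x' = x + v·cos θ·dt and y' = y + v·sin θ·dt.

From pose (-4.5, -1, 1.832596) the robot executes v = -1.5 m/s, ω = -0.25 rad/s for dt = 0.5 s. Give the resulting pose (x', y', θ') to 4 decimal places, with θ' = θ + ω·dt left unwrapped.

(-4.3516, -1.7347, 1.7076)

θ' = 1.8326 + -0.25·0.5 = 1.7076
R = v/ω = -1.5/-0.25 = 6.0000
x' = -4.5 + 6.0000·(sin 1.7076 − sin 1.8326) = -4.3516
y' = -1 − 6.0000·(cos 1.7076 − cos 1.8326) = -1.7347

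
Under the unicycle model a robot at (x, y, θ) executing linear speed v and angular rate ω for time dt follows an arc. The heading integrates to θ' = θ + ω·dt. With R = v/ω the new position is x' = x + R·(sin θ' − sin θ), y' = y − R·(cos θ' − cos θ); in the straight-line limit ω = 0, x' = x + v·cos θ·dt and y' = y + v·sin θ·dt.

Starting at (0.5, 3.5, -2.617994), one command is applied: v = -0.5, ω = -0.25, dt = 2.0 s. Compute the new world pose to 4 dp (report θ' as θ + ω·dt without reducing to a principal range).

(1.4528, 3.7674, -3.1180)

θ' = -2.6180 + -0.25·2.0 = -3.1180
R = v/ω = -0.5/-0.25 = 2.0000
x' = 0.5 + 2.0000·(sin -3.1180 − sin -2.6180) = 1.4528
y' = 3.5 − 2.0000·(cos -3.1180 − cos -2.6180) = 3.7674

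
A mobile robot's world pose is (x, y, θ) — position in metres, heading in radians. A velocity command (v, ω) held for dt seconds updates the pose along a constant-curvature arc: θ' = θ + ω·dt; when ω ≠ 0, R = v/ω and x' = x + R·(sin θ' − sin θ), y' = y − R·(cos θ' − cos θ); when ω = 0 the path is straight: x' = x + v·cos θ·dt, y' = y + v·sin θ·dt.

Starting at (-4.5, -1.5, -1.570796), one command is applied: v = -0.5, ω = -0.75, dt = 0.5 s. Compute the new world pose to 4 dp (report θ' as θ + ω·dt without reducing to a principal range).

θ' = -1.5708 + -0.75·0.5 = -1.9458
R = v/ω = -0.5/-0.75 = 0.6667
x' = -4.5 + 0.6667·(sin -1.9458 − sin -1.5708) = -4.4537
y' = -1.5 − 0.6667·(cos -1.9458 − cos -1.5708) = -1.2558

(-4.4537, -1.2558, -1.9458)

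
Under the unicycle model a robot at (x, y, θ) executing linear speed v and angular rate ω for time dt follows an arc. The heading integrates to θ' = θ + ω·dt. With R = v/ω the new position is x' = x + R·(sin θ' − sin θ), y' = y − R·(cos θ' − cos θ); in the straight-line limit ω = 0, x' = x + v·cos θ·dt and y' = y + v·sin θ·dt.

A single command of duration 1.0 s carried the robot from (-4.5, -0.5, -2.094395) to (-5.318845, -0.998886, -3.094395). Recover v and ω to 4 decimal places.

v = 1.0000, ω = -1.0000

Δθ = -3.094395 − -2.094395 = -1.000000
ω = Δθ/dt = -1.000000/1.0 = -1.0000
R = Δx/(sin θ' − sin θ) = -1.0000
v = R·ω = -1.0000·-1.0000 = 1.0000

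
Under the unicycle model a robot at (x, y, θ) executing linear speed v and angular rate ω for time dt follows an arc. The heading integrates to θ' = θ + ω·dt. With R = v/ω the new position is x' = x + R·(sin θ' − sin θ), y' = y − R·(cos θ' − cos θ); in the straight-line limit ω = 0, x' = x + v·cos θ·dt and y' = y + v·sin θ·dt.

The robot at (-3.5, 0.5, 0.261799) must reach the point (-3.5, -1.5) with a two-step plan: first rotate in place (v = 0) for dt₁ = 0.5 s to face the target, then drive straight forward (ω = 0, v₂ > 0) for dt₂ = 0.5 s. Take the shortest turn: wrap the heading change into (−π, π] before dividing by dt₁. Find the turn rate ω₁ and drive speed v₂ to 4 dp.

ω₁ = -3.6652, v₂ = 4.0000

heading to target = atan2(-1.5−0.5, -3.5−-3.5) = -1.5708
Δθ = wrap(-1.5708 − 0.2618) = -1.8326; ω₁ = Δθ/dt₁ = -3.6652
distance = √((-3.5−-3.5)² + (-1.5−0.5)²) = 2.0000; v₂ = distance/dt₂ = 4.0000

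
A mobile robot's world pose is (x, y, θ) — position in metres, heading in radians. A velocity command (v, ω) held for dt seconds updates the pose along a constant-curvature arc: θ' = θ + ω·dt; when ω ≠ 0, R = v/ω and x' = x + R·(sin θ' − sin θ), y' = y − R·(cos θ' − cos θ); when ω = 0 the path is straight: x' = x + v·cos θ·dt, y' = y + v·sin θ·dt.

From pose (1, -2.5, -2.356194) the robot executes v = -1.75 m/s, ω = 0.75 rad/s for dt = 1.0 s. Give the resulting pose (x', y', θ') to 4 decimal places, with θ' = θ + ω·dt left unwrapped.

(1.6820, -0.9327, -1.6062)

θ' = -2.3562 + 0.75·1.0 = -1.6062
R = v/ω = -1.75/0.75 = -2.3333
x' = 1 + -2.3333·(sin -1.6062 − sin -2.3562) = 1.6820
y' = -2.5 − -2.3333·(cos -1.6062 − cos -2.3562) = -0.9327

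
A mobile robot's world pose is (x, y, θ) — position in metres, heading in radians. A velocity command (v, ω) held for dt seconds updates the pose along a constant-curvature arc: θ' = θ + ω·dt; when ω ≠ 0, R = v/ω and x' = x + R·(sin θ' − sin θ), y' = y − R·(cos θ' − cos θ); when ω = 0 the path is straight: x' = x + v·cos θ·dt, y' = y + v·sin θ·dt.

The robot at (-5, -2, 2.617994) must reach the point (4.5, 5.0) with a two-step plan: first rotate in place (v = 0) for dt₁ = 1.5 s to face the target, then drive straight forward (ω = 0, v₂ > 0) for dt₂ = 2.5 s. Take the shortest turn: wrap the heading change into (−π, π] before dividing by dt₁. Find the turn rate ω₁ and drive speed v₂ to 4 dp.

ω₁ = -1.3220, v₂ = 4.7202

heading to target = atan2(5−-2, 4.5−-5) = 0.6350
Δθ = wrap(0.6350 − 2.6180) = -1.9830; ω₁ = Δθ/dt₁ = -1.3220
distance = √((4.5−-5)² + (5−-2)²) = 11.8004; v₂ = distance/dt₂ = 4.7202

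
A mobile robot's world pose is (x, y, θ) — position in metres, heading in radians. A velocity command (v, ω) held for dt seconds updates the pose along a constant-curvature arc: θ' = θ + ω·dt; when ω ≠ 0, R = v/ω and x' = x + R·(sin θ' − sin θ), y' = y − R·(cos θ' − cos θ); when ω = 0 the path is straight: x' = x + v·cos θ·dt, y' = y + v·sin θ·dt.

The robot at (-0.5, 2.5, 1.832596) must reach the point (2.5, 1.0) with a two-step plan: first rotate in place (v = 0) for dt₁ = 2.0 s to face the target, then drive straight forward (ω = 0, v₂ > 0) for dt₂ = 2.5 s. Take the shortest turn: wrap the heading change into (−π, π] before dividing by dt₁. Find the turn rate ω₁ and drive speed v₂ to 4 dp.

ω₁ = -1.1481, v₂ = 1.3416

heading to target = atan2(1−2.5, 2.5−-0.5) = -0.4636
Δθ = wrap(-0.4636 − 1.8326) = -2.2962; ω₁ = Δθ/dt₁ = -1.1481
distance = √((2.5−-0.5)² + (1−2.5)²) = 3.3541; v₂ = distance/dt₂ = 1.3416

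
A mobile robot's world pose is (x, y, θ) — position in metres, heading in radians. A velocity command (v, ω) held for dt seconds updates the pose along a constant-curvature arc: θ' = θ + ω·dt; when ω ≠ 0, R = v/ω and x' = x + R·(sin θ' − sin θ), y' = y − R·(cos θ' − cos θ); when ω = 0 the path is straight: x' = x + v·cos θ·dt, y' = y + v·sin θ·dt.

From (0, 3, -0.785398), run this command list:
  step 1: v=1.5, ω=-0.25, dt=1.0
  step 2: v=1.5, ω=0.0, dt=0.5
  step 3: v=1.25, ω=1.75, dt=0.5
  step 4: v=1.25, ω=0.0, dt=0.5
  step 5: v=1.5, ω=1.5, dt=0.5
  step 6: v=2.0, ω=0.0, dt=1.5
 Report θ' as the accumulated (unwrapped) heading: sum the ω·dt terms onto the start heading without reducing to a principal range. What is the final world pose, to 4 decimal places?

(5.6268, 2.5570, 0.5896)

step 1: θ'=-1.0354 (R=-6.0000) → pose (0.9178, 1.8185, -1.0354)
step 2: θ'=-1.0354 (straight) → pose (1.3004, 1.1734, -1.0354)
step 3: θ'=-0.1604 (R=0.7143) → pose (1.8006, 0.8327, -0.1604)
step 4: θ'=-0.1604 (straight) → pose (2.4176, 0.7329, -0.1604)
step 5: θ'=0.5896 (R=1.0000) → pose (3.1334, 0.8889, 0.5896)
step 6: θ'=0.5896 (straight) → pose (5.6268, 2.5570, 0.5896)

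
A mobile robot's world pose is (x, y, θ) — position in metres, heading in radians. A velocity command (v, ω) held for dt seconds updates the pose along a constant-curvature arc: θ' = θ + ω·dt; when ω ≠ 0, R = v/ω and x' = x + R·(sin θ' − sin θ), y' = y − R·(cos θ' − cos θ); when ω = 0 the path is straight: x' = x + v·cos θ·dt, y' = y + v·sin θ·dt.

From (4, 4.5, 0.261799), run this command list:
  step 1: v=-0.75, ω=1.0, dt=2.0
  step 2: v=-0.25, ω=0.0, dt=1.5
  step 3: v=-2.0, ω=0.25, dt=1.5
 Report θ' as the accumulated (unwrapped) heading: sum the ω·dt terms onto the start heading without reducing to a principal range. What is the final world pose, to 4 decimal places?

(6.1510, 1.1049, 2.6368)

step 1: θ'=2.2618 (R=-0.7500) → pose (3.6162, 3.2976, 2.2618)
step 2: θ'=2.2618 (straight) → pose (3.8551, 3.0086, 2.2618)
step 3: θ'=2.6368 (R=-8.0000) → pose (6.1510, 1.1049, 2.6368)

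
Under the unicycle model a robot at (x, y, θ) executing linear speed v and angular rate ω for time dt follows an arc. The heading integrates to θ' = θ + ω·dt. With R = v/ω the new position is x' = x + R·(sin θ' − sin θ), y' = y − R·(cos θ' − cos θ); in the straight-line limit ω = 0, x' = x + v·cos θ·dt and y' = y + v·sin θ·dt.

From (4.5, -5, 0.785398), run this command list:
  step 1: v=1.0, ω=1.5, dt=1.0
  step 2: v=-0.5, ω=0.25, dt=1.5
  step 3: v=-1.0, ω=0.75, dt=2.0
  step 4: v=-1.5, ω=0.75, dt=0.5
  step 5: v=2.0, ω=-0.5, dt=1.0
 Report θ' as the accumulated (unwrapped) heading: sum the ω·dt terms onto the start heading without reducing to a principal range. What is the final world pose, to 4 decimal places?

(6.3157, -5.1761, 4.0354)

step 1: θ'=2.2854 (R=0.6667) → pose (4.5322, -4.0917, 2.2854)
step 2: θ'=2.6604 (R=-2.0000) → pose (5.1172, -4.5540, 2.6604)
step 3: θ'=4.1604 (R=-1.3333) → pose (6.8696, -4.0712, 4.1604)
step 4: θ'=4.5354 (R=-2.0000) → pose (7.1354, -3.3746, 4.5354)
step 5: θ'=4.0354 (R=-4.0000) → pose (6.3157, -5.1761, 4.0354)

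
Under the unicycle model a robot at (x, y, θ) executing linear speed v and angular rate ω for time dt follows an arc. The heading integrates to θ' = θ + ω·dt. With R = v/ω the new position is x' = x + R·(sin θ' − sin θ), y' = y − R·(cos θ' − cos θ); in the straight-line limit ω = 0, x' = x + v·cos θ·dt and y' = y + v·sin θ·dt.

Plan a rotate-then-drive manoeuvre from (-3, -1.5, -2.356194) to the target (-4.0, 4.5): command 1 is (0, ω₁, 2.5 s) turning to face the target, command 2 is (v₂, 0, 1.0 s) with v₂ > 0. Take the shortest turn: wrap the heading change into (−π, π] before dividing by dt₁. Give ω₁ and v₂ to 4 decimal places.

ω₁ = -0.8764, v₂ = 6.0828

heading to target = atan2(4.5−-1.5, -4−-3) = 1.7359
Δθ = wrap(1.7359 − -2.3562) = -2.1910; ω₁ = Δθ/dt₁ = -0.8764
distance = √((-4−-3)² + (4.5−-1.5)²) = 6.0828; v₂ = distance/dt₂ = 6.0828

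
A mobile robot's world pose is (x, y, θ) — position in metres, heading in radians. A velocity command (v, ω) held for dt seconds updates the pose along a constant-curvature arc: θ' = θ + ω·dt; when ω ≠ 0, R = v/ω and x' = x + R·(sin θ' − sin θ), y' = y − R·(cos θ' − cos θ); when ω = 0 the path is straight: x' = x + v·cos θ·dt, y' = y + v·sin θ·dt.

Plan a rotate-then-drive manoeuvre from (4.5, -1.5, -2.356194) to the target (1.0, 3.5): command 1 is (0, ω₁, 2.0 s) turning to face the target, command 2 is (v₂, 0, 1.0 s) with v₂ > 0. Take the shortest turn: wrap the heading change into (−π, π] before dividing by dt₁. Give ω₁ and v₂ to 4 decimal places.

ω₁ = -0.8727, v₂ = 6.1033

heading to target = atan2(3.5−-1.5, 1−4.5) = 2.1815
Δθ = wrap(2.1815 − -2.3562) = -1.7455; ω₁ = Δθ/dt₁ = -0.8727
distance = √((1−4.5)² + (3.5−-1.5)²) = 6.1033; v₂ = distance/dt₂ = 6.1033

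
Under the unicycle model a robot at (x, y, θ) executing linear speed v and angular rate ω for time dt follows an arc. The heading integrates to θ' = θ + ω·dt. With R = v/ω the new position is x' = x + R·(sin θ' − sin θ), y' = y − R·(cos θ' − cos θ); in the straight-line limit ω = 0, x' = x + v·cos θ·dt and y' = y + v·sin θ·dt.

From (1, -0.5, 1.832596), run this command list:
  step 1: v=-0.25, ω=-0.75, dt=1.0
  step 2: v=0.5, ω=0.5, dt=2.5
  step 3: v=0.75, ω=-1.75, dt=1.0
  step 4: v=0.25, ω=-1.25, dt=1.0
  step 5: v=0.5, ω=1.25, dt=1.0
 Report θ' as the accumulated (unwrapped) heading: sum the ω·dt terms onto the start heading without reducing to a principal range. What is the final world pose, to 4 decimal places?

step 1: θ'=1.0826 (R=0.3333) → pose (0.9724, -0.7426, 1.0826)
step 2: θ'=2.3326 (R=1.0000) → pose (0.8128, 0.4166, 2.3326)
step 3: θ'=0.5826 (R=-0.4286) → pose (0.8871, 1.0703, 0.5826)
step 4: θ'=-0.6674 (R=-0.2000) → pose (1.1210, 1.0604, -0.6674)
step 5: θ'=0.5826 (R=0.4000) → pose (1.5886, 1.0406, 0.5826)

(1.5886, 1.0406, 0.5826)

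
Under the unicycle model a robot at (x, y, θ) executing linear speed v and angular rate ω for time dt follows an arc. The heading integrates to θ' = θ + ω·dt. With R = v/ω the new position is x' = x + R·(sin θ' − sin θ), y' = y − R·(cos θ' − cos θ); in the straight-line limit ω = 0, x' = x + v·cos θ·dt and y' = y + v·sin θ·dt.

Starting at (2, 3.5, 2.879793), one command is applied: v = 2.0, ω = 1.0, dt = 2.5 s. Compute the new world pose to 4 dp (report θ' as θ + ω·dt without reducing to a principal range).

(-0.0885, 0.3303, 5.3798)

θ' = 2.8798 + 1.0·2.5 = 5.3798
R = v/ω = 2.0/1.0 = 2.0000
x' = 2 + 2.0000·(sin 5.3798 − sin 2.8798) = -0.0885
y' = 3.5 − 2.0000·(cos 5.3798 − cos 2.8798) = 0.3303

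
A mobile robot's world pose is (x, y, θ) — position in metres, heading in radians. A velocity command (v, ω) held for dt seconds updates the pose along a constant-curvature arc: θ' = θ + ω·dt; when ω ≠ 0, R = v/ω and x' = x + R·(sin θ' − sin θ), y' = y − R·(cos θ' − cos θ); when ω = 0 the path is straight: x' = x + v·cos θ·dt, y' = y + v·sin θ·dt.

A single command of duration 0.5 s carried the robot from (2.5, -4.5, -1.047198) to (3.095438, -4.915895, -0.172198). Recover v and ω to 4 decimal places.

v = 1.5000, ω = 1.7500

Δθ = -0.172198 − -1.047198 = 0.875000
ω = Δθ/dt = 0.875000/0.5 = 1.7500
R = Δx/(sin θ' − sin θ) = 0.8571
v = R·ω = 0.8571·1.7500 = 1.5000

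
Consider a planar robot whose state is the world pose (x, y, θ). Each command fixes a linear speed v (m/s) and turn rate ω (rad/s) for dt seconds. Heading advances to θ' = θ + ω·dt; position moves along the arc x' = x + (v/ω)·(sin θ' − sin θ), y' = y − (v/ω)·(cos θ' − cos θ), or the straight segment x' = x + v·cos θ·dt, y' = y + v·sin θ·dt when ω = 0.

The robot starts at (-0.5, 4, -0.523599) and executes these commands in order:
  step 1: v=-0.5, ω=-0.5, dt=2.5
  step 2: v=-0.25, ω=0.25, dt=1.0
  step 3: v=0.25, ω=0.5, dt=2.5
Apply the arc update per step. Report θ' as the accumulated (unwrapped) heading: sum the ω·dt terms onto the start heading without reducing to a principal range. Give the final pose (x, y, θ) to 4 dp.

step 1: θ'=-1.7736 (R=1.0000) → pose (-0.9795, 5.0674, -1.7736)
step 2: θ'=-1.5236 (R=-1.0000) → pose (-0.9601, 5.3160, -1.5236)
step 3: θ'=-0.2736 (R=0.5000) → pose (-0.5958, 4.8582, -0.2736)

(-0.5958, 4.8582, -0.2736)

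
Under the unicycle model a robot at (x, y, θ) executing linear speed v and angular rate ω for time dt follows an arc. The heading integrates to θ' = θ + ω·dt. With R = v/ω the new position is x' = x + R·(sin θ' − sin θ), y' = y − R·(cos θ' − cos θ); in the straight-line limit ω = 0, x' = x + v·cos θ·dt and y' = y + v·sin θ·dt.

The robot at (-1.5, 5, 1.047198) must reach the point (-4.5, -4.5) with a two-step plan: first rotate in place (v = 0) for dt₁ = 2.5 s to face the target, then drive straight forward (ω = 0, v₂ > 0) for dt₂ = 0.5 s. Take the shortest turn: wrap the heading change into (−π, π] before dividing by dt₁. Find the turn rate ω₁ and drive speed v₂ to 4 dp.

ω₁ = -1.1695, v₂ = 19.9249

heading to target = atan2(-4.5−5, -4.5−-1.5) = -1.8767
Δθ = wrap(-1.8767 − 1.0472) = -2.9239; ω₁ = Δθ/dt₁ = -1.1695
distance = √((-4.5−-1.5)² + (-4.5−5)²) = 9.9624; v₂ = distance/dt₂ = 19.9249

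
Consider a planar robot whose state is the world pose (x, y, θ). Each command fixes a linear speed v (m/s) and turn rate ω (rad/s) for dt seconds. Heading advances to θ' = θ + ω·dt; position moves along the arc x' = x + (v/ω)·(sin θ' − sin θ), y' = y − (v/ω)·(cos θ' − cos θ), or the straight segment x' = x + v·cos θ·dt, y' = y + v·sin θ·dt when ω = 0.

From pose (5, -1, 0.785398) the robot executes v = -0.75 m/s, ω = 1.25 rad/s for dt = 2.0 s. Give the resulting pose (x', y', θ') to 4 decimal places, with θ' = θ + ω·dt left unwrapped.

(5.5103, -2.0181, 3.2854)

θ' = 0.7854 + 1.25·2.0 = 3.2854
R = v/ω = -0.75/1.25 = -0.6000
x' = 5 + -0.6000·(sin 3.2854 − sin 0.7854) = 5.5103
y' = -1 − -0.6000·(cos 3.2854 − cos 0.7854) = -2.0181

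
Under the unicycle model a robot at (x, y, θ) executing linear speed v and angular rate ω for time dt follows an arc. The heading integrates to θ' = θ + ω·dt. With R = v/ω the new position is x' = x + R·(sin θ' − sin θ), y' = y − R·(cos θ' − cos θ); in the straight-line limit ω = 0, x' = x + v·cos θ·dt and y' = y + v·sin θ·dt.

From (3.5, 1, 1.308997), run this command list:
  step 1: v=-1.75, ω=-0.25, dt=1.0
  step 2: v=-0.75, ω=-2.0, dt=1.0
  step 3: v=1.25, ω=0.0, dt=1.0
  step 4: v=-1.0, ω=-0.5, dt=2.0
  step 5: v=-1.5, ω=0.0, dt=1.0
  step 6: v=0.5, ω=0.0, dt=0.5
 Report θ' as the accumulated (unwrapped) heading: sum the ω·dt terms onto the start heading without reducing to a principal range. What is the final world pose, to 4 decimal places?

step 1: θ'=1.0590 (R=7.0000) → pose (2.8416, -0.6165, 1.0590)
step 2: θ'=-0.9410 (R=0.3750) → pose (2.2116, -0.6537, -0.9410)
step 3: θ'=-0.9410 (straight) → pose (2.9478, -1.6639, -0.9410)
step 4: θ'=-1.9410 (R=2.0000) → pose (2.6996, 0.2377, -1.9410)
step 5: θ'=-1.9410 (straight) → pose (3.2423, 1.6361, -1.9410)
step 6: θ'=-1.9410 (straight) → pose (3.1518, 1.4030, -1.9410)

(3.1518, 1.4030, -1.9410)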